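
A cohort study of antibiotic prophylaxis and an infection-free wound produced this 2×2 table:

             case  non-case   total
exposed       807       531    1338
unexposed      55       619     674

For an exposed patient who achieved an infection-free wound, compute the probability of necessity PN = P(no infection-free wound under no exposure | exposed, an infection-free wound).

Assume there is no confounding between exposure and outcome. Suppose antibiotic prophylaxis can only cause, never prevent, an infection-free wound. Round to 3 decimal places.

PN ≈ 0.865

p₁ = P(outcome | exposed) = 807/1338 = 0.60314
p₀ = P(outcome | unexposed) = 55/674 = 0.081602
Under exogeneity and monotonicity, PN = (p₁ − p₀)/p₁.
PN = (0.60314 − 0.081602) / 0.60314 ≈ 0.8647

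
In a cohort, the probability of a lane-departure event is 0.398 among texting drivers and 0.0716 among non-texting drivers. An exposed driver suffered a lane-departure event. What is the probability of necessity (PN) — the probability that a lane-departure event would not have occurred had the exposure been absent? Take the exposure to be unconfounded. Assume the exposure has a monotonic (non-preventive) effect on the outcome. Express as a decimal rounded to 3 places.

Let p₁ = 0.398, p₀ = 0.0716.
Under exogeneity and monotonicity, PN = (p₁ − p₀) / p₁.
PN = (0.398 − 0.0716) / 0.398 = 0.3264 / 0.398 ≈ 0.8201

PN ≈ 0.820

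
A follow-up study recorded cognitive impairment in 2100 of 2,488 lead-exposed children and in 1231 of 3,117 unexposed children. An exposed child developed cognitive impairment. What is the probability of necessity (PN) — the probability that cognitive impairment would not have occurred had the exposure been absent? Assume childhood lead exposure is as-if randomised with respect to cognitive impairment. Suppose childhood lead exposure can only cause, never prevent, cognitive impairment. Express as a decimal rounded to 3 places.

PN ≈ 0.532

p₁ = P(outcome | exposed) = 2100/2488 = 0.84405
p₀ = P(outcome | unexposed) = 1231/3117 = 0.39493
Under exogeneity and monotonicity, PN = (p₁ − p₀) / p₁.
PN = (0.84405 − 0.39493) / 0.84405 = 0.44912 / 0.84405 ≈ 0.5321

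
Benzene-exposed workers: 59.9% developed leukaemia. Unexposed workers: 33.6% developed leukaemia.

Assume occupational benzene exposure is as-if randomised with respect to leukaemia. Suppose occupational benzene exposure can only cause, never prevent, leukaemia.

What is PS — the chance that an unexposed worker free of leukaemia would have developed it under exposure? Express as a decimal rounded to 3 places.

PS ≈ 0.396

p₁ = 0.599, p₀ = 0.336.
Under exogeneity and monotonicity, PS = (p₁ − p₀) / (1 − p₀).
PS = (0.599 − 0.336) / (1 − 0.336) = 0.263 / 0.664 ≈ 0.3961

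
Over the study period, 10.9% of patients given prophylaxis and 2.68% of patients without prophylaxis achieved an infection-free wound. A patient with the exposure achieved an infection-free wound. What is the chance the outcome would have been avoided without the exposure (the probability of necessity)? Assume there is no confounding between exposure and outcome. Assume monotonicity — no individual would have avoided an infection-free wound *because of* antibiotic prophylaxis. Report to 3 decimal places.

p₁ = 0.109, p₀ = 0.0268.
Under exogeneity and monotonicity, PN = (p₁ − p₀) / p₁.
PN = (0.109 − 0.0268) / 0.109 = 0.0822 / 0.109 ≈ 0.7541

PN ≈ 0.754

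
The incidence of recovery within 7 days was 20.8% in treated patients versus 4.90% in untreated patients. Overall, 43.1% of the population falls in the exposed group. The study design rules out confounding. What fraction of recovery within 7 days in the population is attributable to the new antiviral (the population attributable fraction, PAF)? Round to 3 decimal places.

PAF ≈ 0.583

p₁ = 0.208, p₀ = 0.049.
Overall risk P(Y=1) = π·p₁ + (1−π)·p₀ = 0.431×0.208 + 0.569×0.049 = 0.11753.
Under exogeneity, PAF = [P(Y=1) − p₀] / P(Y=1).
PAF = (0.11753 − 0.049) / 0.11753 ≈ 0.5831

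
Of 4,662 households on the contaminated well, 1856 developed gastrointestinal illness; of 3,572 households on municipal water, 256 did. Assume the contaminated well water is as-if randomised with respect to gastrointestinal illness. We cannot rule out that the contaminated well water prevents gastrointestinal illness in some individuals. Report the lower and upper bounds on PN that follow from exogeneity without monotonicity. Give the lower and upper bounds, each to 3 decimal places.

0.820 ≤ PN ≤ 1.000

p₁ = P(outcome | exposed) = 1856/4662 = 0.39811
p₀ = P(outcome | unexposed) = 256/3572 = 0.071669
Under exogeneity alone the bounds on PN are max{0,(p₁−p₀)/p₁} ≤ PN ≤ min{1,(1−p₀)/p₁}.
  lower = (p₁ − p₀)/p₁ = 0.32644 / 0.39811 ≈ 0.8200
  upper = min{1, (1 − p₀)/p₁} = 0.92833 / 0.39811 ≈ 2.3318 → capped at 1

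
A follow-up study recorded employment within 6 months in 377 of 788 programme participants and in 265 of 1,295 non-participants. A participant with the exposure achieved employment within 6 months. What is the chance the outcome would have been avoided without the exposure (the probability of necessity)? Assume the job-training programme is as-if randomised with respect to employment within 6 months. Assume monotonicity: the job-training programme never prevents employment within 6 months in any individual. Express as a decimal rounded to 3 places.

PN ≈ 0.572

p₁ = P(outcome | exposed) = 377/788 = 0.47843
p₀ = P(outcome | unexposed) = 265/1295 = 0.20463
Under exogeneity and monotonicity, PN = (p₁ − p₀) / p₁.
PN = (0.47843 − 0.20463) / 0.47843 = 0.27379 / 0.47843 ≈ 0.5723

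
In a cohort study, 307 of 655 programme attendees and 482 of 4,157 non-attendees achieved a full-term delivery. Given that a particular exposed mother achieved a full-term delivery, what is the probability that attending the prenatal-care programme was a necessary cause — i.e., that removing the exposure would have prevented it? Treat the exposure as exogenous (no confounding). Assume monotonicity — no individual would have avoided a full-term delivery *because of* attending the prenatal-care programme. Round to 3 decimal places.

PN ≈ 0.753

p₁ = P(outcome | exposed) = 307/655 = 0.4687
p₀ = P(outcome | unexposed) = 482/4157 = 0.11595
Under exogeneity and monotonicity, PN = (p₁ − p₀) / p₁.
PN = (0.4687 − 0.11595) / 0.4687 = 0.35275 / 0.4687 ≈ 0.7526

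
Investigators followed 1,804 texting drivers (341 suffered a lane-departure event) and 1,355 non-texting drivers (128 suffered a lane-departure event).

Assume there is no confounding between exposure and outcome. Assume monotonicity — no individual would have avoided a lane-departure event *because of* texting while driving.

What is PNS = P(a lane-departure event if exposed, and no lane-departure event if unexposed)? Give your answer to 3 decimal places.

PNS ≈ 0.095

p₁ = P(outcome | exposed) = 341/1804 = 0.18902
p₀ = P(outcome | unexposed) = 128/1355 = 0.094465
Under exogeneity and monotonicity, PNS = p₁ − p₀.
PNS = 0.18902 − 0.094465 = 0.094559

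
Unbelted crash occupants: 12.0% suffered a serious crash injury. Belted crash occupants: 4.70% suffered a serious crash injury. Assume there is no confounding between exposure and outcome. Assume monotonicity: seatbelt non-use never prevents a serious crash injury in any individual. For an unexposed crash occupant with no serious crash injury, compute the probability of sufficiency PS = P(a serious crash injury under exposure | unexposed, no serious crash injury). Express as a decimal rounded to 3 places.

PS ≈ 0.077

p₁ = 0.12, p₀ = 0.047.
Under exogeneity and monotonicity, PS = (p₁ − p₀) / (1 − p₀).
PS = (0.12 − 0.047) / (1 − 0.047) = 0.073 / 0.953 ≈ 0.0766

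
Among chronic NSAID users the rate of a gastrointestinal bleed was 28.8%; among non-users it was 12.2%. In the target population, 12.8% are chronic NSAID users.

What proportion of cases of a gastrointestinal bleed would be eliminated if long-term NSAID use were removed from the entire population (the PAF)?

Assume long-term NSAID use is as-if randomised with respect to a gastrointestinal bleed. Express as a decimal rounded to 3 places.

p₁ = 0.288, p₀ = 0.122.
Overall risk P(Y=1) = π·p₁ + (1−π)·p₀ = 0.128×0.288 + 0.872×0.122 = 0.14325.
Under exogeneity, PAF = [P(Y=1) − p₀] / P(Y=1).
PAF = (0.14325 − 0.122) / 0.14325 ≈ 0.1483

PAF ≈ 0.148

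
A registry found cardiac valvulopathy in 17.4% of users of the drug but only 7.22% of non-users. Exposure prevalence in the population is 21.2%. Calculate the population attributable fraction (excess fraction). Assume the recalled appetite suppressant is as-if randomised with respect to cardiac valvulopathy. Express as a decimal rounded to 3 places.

PAF ≈ 0.230

p₁ = 0.174, p₀ = 0.0722.
Overall risk P(Y=1) = π·p₁ + (1−π)·p₀ = 0.212×0.174 + 0.788×0.0722 = 0.093782.
Under exogeneity, PAF = [P(Y=1) − p₀] / P(Y=1).
PAF = (0.093782 − 0.0722) / 0.093782 ≈ 0.2301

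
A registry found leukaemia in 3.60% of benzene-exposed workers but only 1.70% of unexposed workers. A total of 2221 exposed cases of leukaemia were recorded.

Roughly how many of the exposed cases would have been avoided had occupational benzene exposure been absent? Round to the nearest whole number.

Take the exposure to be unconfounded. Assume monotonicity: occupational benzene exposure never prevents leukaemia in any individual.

about 1172 cases

p₁ = 0.036, p₀ = 0.017.
PN = (p₁ − p₀)/p₁ = (0.036 − 0.017) / 0.036 ≈ 0.52778.
Attributable cases ≈ PN × (exposed cases) = 0.52778 × 2221 ≈ 1172.19.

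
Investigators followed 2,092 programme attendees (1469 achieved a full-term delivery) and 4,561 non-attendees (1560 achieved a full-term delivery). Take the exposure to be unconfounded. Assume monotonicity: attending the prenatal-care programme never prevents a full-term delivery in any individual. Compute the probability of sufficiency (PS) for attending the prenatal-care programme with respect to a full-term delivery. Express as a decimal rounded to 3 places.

PS ≈ 0.547

p₁ = P(outcome | exposed) = 1469/2092 = 0.7022
p₀ = P(outcome | unexposed) = 1560/4561 = 0.34203
Under exogeneity and monotonicity, PS = (p₁ − p₀) / (1 − p₀).
PS = (0.7022 − 0.34203) / (1 − 0.34203) = 0.36017 / 0.65797 ≈ 0.5474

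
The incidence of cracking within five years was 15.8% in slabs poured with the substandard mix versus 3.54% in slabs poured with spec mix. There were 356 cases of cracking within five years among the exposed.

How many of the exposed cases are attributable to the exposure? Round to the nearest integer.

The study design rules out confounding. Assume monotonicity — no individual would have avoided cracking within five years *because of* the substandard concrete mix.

about 276 cases

p₁ = 0.158, p₀ = 0.0354.
PN = (p₁ − p₀)/p₁ = (0.158 − 0.0354) / 0.158 ≈ 0.77595.
Attributable cases ≈ PN × (exposed cases) = 0.77595 × 356 ≈ 276.24.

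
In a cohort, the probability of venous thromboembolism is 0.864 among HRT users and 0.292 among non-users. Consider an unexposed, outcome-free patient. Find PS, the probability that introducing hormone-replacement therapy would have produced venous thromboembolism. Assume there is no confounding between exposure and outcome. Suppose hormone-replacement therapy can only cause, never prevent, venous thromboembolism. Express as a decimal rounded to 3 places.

PS ≈ 0.808

Let p₁ = 0.864, p₀ = 0.292.
Under exogeneity and monotonicity, PS = (p₁ − p₀) / (1 − p₀).
PS = (0.864 − 0.292) / (1 − 0.292) = 0.572 / 0.708 ≈ 0.8079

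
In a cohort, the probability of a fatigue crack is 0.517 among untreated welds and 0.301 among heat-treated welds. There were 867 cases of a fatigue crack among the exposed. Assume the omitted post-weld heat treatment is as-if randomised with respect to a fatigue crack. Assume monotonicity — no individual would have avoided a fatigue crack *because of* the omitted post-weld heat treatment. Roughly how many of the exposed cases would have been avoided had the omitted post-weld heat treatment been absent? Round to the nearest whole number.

Let p₁ = 0.517, p₀ = 0.301.
PN = (p₁ − p₀)/p₁ = (0.517 − 0.301) / 0.517 ≈ 0.41779.
Attributable cases ≈ PN × (exposed cases) = 0.41779 × 867 ≈ 362.23.

about 362 cases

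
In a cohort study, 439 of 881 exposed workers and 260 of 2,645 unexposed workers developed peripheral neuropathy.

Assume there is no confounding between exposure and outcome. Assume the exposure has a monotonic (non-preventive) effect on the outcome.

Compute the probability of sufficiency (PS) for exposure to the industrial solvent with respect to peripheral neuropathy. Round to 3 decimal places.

PS ≈ 0.444

p₁ = P(outcome | exposed) = 439/881 = 0.4983
p₀ = P(outcome | unexposed) = 260/2645 = 0.098299
Under exogeneity and monotonicity, PS = (p₁ − p₀) / (1 − p₀).
PS = (0.4983 − 0.098299) / (1 − 0.098299) = 0.4 / 0.9017 ≈ 0.4436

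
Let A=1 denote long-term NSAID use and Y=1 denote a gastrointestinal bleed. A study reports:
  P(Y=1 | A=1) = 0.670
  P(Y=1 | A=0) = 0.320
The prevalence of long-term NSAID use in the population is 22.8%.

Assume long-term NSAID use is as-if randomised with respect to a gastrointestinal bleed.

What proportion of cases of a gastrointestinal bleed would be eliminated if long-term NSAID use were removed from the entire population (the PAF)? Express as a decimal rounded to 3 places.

Let p₁ = 0.67, p₀ = 0.32.
Overall risk P(Y=1) = π·p₁ + (1−π)·p₀ = 0.228×0.67 + 0.772×0.32 = 0.3998.
Under exogeneity, PAF = [P(Y=1) − p₀] / P(Y=1).
PAF = (0.3998 − 0.32) / 0.3998 ≈ 0.1996

PAF ≈ 0.200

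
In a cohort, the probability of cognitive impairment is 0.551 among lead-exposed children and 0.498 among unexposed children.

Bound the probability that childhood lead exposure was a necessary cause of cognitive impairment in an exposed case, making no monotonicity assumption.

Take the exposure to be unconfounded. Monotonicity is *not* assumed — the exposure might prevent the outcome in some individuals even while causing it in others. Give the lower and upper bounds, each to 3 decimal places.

0.096 ≤ PN ≤ 0.911

Let p₁ = 0.551, p₀ = 0.498.
Under exogeneity alone the bounds on PN are max{0,(p₁−p₀)/p₁} ≤ PN ≤ min{1,(1−p₀)/p₁}.
  lower = (p₁ − p₀)/p₁ = 0.053 / 0.551 ≈ 0.0962
  upper = min{1, (1 − p₀)/p₁} = 0.502 / 0.551 ≈ 0.9111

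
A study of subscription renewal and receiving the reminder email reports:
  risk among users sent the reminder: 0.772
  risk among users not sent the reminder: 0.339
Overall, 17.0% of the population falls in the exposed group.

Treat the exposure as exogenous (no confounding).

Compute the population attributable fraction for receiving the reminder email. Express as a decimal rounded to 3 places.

Let p₁ = 0.772, p₀ = 0.339.
Overall risk P(Y=1) = π·p₁ + (1−π)·p₀ = 0.17×0.772 + 0.83×0.339 = 0.41261.
Under exogeneity, PAF = [P(Y=1) − p₀] / P(Y=1).
PAF = (0.41261 − 0.339) / 0.41261 ≈ 0.1784

PAF ≈ 0.178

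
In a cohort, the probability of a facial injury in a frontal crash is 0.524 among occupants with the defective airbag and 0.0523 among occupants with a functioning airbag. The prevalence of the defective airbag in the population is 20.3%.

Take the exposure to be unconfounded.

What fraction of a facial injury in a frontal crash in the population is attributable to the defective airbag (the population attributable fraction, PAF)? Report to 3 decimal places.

Let p₁ = 0.524, p₀ = 0.0523.
Overall risk P(Y=1) = π·p₁ + (1−π)·p₀ = 0.203×0.524 + 0.797×0.0523 = 0.14806.
Under exogeneity, PAF = [P(Y=1) − p₀] / P(Y=1).
PAF = (0.14806 − 0.0523) / 0.14806 ≈ 0.6468

PAF ≈ 0.647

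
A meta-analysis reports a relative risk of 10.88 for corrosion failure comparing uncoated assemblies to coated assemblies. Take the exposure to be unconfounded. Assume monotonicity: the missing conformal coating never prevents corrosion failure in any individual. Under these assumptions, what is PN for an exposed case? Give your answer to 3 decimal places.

Under exogeneity and monotonicity, PN = (RR − 1) / RR = 1 − 1/RR.
PN = (10.88 − 1) / 10.88 = 9.88 / 10.88 ≈ 0.9081

PN ≈ 0.908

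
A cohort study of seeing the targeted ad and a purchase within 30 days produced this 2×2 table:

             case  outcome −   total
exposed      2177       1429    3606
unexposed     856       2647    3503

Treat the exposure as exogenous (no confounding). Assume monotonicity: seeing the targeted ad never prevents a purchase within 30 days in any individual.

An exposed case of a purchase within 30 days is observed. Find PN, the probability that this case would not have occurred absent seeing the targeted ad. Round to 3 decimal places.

p₁ = P(outcome | exposed) = 2177/3606 = 0.60372
p₀ = P(outcome | unexposed) = 856/3503 = 0.24436
Under exogeneity and monotonicity, PN = (p₁ − p₀)/p₁.
PN = (0.60372 − 0.24436) / 0.60372 ≈ 0.5952

PN ≈ 0.595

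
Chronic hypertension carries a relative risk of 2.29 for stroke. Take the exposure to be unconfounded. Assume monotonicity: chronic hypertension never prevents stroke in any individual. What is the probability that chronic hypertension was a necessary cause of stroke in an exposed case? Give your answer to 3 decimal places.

Under exogeneity and monotonicity, PN = (RR − 1) / RR = 1 − 1/RR.
PN = (2.29 − 1) / 2.29 = 1.29 / 2.29 ≈ 0.5633

PN ≈ 0.563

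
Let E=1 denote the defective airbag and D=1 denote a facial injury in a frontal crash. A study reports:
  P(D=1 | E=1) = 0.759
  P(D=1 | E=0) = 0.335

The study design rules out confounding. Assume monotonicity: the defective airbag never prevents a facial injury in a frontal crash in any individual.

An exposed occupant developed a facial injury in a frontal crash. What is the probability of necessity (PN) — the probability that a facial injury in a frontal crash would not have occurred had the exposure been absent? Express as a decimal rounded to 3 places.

PN ≈ 0.559

Let p₁ = 0.759, p₀ = 0.335.
Under exogeneity and monotonicity, PN = (p₁ − p₀) / p₁.
PN = (0.759 − 0.335) / 0.759 = 0.424 / 0.759 ≈ 0.5586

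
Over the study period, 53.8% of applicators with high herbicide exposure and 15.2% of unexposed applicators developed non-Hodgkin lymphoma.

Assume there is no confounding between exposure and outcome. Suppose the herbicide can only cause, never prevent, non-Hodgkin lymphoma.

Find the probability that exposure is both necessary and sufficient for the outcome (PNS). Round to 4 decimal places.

PNS ≈ 0.3860

p₁ = 0.538, p₀ = 0.152.
Under exogeneity and monotonicity, PNS = p₁ − p₀.
PNS = 0.538 − 0.152 = 0.386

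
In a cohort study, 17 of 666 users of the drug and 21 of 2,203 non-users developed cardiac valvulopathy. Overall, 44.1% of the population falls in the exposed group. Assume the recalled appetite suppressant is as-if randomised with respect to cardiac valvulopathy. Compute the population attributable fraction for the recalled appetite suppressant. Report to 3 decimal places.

PAF ≈ 0.425

p₁ = P(outcome | exposed) = 17/666 = 0.025526
p₀ = P(outcome | unexposed) = 21/2203 = 0.0095325
Overall risk P(Y=1) = π·p₁ + (1−π)·p₀ = 0.441×0.025526 + 0.559×0.0095325 = 0.016585.
Under exogeneity, PAF = [P(Y=1) − p₀] / P(Y=1).
PAF = (0.016585 − 0.0095325) / 0.016585 ≈ 0.4253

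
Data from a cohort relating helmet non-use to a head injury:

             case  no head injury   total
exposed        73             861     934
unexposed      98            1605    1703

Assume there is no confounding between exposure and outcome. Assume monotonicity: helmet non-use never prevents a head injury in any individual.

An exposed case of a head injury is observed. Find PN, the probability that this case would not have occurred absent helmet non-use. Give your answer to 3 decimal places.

PN ≈ 0.264

p₁ = P(outcome | exposed) = 73/934 = 0.078158
p₀ = P(outcome | unexposed) = 98/1703 = 0.057546
Under exogeneity and monotonicity, PN = (p₁ − p₀) / p₁.
PN = (0.078158 − 0.057546) / 0.078158 = 0.020613 / 0.078158 ≈ 0.2637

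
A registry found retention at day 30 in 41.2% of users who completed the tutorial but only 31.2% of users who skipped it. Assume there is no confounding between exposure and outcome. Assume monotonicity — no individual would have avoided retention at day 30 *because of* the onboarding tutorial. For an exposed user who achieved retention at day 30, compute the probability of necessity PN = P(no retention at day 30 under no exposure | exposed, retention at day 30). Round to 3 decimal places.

p₁ = 0.412, p₀ = 0.312.
Under exogeneity and monotonicity, PN = (p₁ − p₀) / p₁.
PN = (0.412 − 0.312) / 0.412 = 0.1 / 0.412 ≈ 0.2427

PN ≈ 0.243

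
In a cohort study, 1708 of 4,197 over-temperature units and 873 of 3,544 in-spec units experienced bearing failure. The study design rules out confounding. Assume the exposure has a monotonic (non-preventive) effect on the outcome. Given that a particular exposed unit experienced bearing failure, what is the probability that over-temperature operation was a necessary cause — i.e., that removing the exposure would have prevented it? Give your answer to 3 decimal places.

p₁ = P(outcome | exposed) = 1708/4197 = 0.40696
p₀ = P(outcome | unexposed) = 873/3544 = 0.24633
Under exogeneity and monotonicity, PN = (p₁ − p₀) / p₁.
PN = (0.40696 − 0.24633) / 0.40696 = 0.16063 / 0.40696 ≈ 0.3947

PN ≈ 0.395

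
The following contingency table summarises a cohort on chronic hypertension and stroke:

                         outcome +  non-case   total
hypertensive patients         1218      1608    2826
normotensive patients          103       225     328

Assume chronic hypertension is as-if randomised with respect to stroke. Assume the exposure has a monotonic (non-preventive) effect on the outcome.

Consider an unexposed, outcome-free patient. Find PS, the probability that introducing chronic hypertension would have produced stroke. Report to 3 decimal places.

p₁ = P(outcome | exposed) = 1218/2826 = 0.431
p₀ = P(outcome | unexposed) = 103/328 = 0.31402
Under exogeneity and monotonicity, PS = (p₁ − p₀) / (1 − p₀).
PS = (0.431 − 0.31402) / (1 − 0.31402) = 0.11697 / 0.68598 ≈ 0.1705

PS ≈ 0.171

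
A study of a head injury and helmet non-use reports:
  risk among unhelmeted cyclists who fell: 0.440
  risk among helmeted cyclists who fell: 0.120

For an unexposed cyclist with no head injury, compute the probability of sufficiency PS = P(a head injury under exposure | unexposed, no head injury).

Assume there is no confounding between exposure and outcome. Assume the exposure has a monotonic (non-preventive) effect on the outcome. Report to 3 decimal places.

Let p₁ = 0.44, p₀ = 0.12.
Under exogeneity and monotonicity, PS = (p₁ − p₀) / (1 − p₀).
PS = (0.44 − 0.12) / (1 − 0.12) = 0.32 / 0.88 ≈ 0.3636

PS ≈ 0.364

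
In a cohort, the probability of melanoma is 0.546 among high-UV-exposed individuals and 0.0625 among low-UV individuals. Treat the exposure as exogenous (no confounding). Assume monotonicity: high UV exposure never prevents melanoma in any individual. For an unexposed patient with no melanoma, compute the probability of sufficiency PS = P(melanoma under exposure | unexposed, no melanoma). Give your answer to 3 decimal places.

PS ≈ 0.516

Let p₁ = 0.546, p₀ = 0.0625.
Under exogeneity and monotonicity, PS = (p₁ − p₀) / (1 − p₀).
PS = (0.546 − 0.0625) / (1 − 0.0625) = 0.4835 / 0.9375 ≈ 0.5157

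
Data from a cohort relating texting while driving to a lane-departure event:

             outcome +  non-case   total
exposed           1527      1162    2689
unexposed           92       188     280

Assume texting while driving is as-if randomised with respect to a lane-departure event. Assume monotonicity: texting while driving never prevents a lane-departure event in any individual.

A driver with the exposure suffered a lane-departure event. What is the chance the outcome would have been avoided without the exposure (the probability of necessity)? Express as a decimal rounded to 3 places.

p₁ = P(outcome | exposed) = 1527/2689 = 0.56787
p₀ = P(outcome | unexposed) = 92/280 = 0.32857
Under exogeneity and monotonicity, PN = (p₁ − p₀) / p₁.
PN = (0.56787 − 0.32857) / 0.56787 = 0.2393 / 0.56787 ≈ 0.4214

PN ≈ 0.421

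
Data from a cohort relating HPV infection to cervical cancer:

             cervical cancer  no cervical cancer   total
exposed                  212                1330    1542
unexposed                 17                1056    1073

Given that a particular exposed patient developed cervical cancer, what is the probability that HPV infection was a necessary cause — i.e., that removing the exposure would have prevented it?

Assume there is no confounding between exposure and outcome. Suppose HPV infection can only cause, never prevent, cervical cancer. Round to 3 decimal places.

p₁ = P(outcome | exposed) = 212/1542 = 0.13748
p₀ = P(outcome | unexposed) = 17/1073 = 0.015843
Under exogeneity and monotonicity, PN = (p₁ − p₀)/p₁.
PN = (0.13748 − 0.015843) / 0.13748 ≈ 0.8848

PN ≈ 0.885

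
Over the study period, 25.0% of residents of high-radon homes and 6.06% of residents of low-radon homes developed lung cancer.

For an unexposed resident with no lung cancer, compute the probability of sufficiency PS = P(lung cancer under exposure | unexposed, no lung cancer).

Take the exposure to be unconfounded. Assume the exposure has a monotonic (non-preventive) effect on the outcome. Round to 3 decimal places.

PS ≈ 0.202

p₁ = 0.25, p₀ = 0.0606.
Under exogeneity and monotonicity, PS = (p₁ − p₀) / (1 − p₀).
PS = (0.25 − 0.0606) / (1 − 0.0606) = 0.1894 / 0.9394 ≈ 0.2016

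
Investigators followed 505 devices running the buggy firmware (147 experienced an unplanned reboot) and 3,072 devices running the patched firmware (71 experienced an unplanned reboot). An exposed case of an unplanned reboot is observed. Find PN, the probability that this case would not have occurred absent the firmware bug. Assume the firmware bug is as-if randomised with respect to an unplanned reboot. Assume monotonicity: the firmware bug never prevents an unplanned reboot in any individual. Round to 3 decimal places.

p₁ = P(outcome | exposed) = 147/505 = 0.29109
p₀ = P(outcome | unexposed) = 71/3072 = 0.023112
Under exogeneity and monotonicity, PN = (p₁ − p₀) / p₁.
PN = (0.29109 − 0.023112) / 0.29109 = 0.26798 / 0.29109 ≈ 0.9206

PN ≈ 0.921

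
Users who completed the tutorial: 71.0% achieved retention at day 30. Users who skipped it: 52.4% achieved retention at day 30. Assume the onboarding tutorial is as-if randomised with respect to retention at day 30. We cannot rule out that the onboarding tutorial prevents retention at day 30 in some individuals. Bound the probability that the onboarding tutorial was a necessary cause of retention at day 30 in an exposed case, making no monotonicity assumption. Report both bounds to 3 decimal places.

0.262 ≤ PN ≤ 0.670

p₁ = 0.71, p₀ = 0.524.
Under exogeneity alone the bounds on PN are max{0,(p₁−p₀)/p₁} ≤ PN ≤ min{1,(1−p₀)/p₁}.
  lower = (p₁ − p₀)/p₁ = 0.186 / 0.71 ≈ 0.2620
  upper = min{1, (1 − p₀)/p₁} = 0.476 / 0.71 ≈ 0.6704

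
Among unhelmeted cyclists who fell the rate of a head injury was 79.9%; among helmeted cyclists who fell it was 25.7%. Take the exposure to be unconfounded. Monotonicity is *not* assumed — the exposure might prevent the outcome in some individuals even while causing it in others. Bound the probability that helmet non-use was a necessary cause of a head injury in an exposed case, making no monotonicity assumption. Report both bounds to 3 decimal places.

p₁ = 0.799, p₀ = 0.257.
Under exogeneity alone the bounds on PN are max{0,(p₁−p₀)/p₁} ≤ PN ≤ min{1,(1−p₀)/p₁}.
  lower = (p₁ − p₀)/p₁ = 0.542 / 0.799 ≈ 0.6783
  upper = min{1, (1 − p₀)/p₁} = 0.743 / 0.799 ≈ 0.9299

0.678 ≤ PN ≤ 0.930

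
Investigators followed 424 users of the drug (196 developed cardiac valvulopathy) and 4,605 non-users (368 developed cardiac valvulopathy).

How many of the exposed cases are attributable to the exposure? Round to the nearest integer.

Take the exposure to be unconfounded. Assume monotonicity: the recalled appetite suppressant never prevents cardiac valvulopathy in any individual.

p₁ = P(outcome | exposed) = 196/424 = 0.46226
p₀ = P(outcome | unexposed) = 368/4605 = 0.079913
PN = (p₁ − p₀)/p₁ = (0.46226 − 0.079913) / 0.46226 ≈ 0.82713.
Attributable cases ≈ PN × (exposed cases) = 0.82713 × 196 ≈ 162.12.

about 162 cases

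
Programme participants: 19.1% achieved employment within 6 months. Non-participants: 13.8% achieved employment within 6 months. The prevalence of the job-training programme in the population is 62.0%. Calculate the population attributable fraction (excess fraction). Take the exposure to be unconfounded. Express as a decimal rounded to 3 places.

PAF ≈ 0.192

p₁ = 0.191, p₀ = 0.138.
Overall risk P(Y=1) = π·p₁ + (1−π)·p₀ = 0.62×0.191 + 0.38×0.138 = 0.17086.
Under exogeneity, PAF = [P(Y=1) − p₀] / P(Y=1).
PAF = (0.17086 − 0.138) / 0.17086 ≈ 0.1923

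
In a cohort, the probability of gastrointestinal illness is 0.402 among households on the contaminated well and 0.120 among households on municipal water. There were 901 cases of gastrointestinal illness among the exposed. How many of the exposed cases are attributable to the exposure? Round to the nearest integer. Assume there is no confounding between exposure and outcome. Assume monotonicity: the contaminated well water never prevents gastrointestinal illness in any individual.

Let p₁ = 0.402, p₀ = 0.12.
PN = (p₁ − p₀)/p₁ = (0.402 − 0.12) / 0.402 ≈ 0.70149.
Attributable cases ≈ PN × (exposed cases) = 0.70149 × 901 ≈ 632.04.

about 632 cases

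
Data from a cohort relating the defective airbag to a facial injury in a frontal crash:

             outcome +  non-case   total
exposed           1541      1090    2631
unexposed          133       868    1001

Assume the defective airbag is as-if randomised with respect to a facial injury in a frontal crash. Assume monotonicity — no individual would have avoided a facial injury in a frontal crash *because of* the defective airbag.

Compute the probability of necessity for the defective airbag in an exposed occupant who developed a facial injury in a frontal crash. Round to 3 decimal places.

PN ≈ 0.773

p₁ = P(outcome | exposed) = 1541/2631 = 0.58571
p₀ = P(outcome | unexposed) = 133/1001 = 0.13287
Under exogeneity and monotonicity, PN = (p₁ − p₀)/p₁.
PN = (0.58571 − 0.13287) / 0.58571 ≈ 0.7732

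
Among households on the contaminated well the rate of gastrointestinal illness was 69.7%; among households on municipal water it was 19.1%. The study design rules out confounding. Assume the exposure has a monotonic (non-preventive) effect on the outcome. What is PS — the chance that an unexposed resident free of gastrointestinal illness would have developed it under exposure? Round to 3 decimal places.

p₁ = 0.697, p₀ = 0.191.
Under exogeneity and monotonicity, PS = (p₁ − p₀) / (1 − p₀).
PS = (0.697 − 0.191) / (1 − 0.191) = 0.506 / 0.809 ≈ 0.6255

PS ≈ 0.625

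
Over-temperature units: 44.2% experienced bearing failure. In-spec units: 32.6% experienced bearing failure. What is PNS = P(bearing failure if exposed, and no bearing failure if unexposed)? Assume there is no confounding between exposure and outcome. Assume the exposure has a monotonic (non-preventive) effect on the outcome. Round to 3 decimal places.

PNS ≈ 0.116

p₁ = 0.442, p₀ = 0.326.
Under exogeneity and monotonicity, PNS = p₁ − p₀.
PNS = 0.442 − 0.326 = 0.116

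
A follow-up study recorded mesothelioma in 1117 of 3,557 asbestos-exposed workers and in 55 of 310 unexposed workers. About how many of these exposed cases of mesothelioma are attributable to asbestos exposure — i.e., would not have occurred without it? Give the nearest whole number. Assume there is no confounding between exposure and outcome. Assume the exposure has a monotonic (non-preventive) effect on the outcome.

about 486 cases

p₁ = P(outcome | exposed) = 1117/3557 = 0.31403
p₀ = P(outcome | unexposed) = 55/310 = 0.17742
PN = (p₁ − p₀)/p₁ = (0.31403 − 0.17742) / 0.31403 ≈ 0.43502.
Attributable cases ≈ PN × (exposed cases) = 0.43502 × 1117 ≈ 485.92.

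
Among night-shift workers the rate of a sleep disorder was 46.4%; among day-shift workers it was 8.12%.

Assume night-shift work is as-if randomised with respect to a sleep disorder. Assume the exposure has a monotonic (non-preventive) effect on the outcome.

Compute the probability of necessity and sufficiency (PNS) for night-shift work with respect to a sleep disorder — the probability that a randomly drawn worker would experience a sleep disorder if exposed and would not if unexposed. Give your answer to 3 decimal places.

PNS ≈ 0.383

p₁ = 0.464, p₀ = 0.0812.
Under exogeneity and monotonicity, PNS = p₁ − p₀.
PNS = 0.464 − 0.0812 = 0.3828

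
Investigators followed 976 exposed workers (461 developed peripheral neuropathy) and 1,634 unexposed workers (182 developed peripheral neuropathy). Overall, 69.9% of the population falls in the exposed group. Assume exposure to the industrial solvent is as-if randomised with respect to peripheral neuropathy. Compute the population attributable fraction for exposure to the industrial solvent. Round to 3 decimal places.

PAF ≈ 0.694

p₁ = P(outcome | exposed) = 461/976 = 0.47234
p₀ = P(outcome | unexposed) = 182/1634 = 0.11138
Overall risk P(Y=1) = π·p₁ + (1−π)·p₀ = 0.699×0.47234 + 0.301×0.11138 = 0.36369.
Under exogeneity, PAF = [P(Y=1) − p₀] / P(Y=1).
PAF = (0.36369 − 0.11138) / 0.36369 ≈ 0.6937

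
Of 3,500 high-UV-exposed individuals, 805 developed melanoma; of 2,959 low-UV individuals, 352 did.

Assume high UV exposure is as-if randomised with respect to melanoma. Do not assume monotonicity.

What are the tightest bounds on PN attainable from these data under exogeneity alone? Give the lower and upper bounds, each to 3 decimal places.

0.483 ≤ PN ≤ 1.000

p₁ = P(outcome | exposed) = 805/3500 = 0.23
p₀ = P(outcome | unexposed) = 352/2959 = 0.11896
Under exogeneity alone the bounds on PN are max{0,(p₁−p₀)/p₁} ≤ PN ≤ min{1,(1−p₀)/p₁}.
  lower = (p₁ − p₀)/p₁ = 0.11104 / 0.23 ≈ 0.4828
  upper = min{1, (1 − p₀)/p₁} = 0.88104 / 0.23 ≈ 3.8306 → capped at 1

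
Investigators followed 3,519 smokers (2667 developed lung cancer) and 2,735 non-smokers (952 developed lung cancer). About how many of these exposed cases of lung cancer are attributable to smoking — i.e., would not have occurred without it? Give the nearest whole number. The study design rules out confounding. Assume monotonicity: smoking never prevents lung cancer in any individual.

about 1442 cases

p₁ = P(outcome | exposed) = 2667/3519 = 0.75789
p₀ = P(outcome | unexposed) = 952/2735 = 0.34808
PN = (p₁ − p₀)/p₁ = (0.75789 − 0.34808) / 0.75789 ≈ 0.54072.
Attributable cases ≈ PN × (exposed cases) = 0.54072 × 2667 ≈ 1442.10.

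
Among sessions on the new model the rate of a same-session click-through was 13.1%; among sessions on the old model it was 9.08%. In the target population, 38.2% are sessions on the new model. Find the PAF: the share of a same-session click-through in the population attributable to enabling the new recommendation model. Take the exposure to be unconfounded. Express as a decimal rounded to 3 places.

PAF ≈ 0.145

p₁ = 0.131, p₀ = 0.0908.
Overall risk P(Y=1) = π·p₁ + (1−π)·p₀ = 0.382×0.131 + 0.618×0.0908 = 0.10616.
Under exogeneity, PAF = [P(Y=1) − p₀] / P(Y=1).
PAF = (0.10616 − 0.0908) / 0.10616 ≈ 0.1447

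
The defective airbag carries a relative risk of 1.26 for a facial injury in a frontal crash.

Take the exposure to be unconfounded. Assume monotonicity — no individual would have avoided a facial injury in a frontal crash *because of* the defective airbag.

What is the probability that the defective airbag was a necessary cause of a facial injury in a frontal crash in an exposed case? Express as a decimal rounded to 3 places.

PN ≈ 0.206

Under exogeneity and monotonicity, PN = (RR − 1) / RR = 1 − 1/RR.
PN = (1.26 − 1) / 1.26 = 0.26 / 1.26 ≈ 0.2063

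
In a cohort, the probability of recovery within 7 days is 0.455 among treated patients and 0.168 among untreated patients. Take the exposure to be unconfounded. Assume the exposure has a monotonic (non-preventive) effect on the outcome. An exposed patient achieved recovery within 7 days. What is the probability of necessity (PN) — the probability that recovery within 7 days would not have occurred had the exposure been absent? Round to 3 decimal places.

Let p₁ = 0.455, p₀ = 0.168.
Under exogeneity and monotonicity, PN = (p₁ − p₀) / p₁.
PN = (0.455 − 0.168) / 0.455 = 0.287 / 0.455 ≈ 0.6308

PN ≈ 0.631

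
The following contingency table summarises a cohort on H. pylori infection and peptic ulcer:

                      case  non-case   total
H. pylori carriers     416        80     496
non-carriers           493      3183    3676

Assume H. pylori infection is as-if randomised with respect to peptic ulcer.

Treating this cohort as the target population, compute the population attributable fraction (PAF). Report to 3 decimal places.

PAF ≈ 0.384

p₁ = P(outcome | exposed) = 416/496 = 0.83871
p₀ = P(outcome | unexposed) = 493/3676 = 0.13411
Exposure prevalence π = 496/4172 = 0.11889; overall risk P(Y=1) = 0.21788.
Under exogeneity, PAF = [P(Y=1) − p₀]/P(Y=1).
PAF = (0.21788 − 0.13411) / 0.21788 ≈ 0.3845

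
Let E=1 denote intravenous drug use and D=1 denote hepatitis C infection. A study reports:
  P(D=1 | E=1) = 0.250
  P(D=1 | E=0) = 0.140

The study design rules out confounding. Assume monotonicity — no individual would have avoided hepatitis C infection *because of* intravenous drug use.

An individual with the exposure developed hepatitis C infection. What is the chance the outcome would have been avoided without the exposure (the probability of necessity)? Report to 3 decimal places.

PN ≈ 0.440

Let p₁ = 0.25, p₀ = 0.14.
Under exogeneity and monotonicity, PN = (p₁ − p₀) / p₁.
PN = (0.25 − 0.14) / 0.25 = 0.11 / 0.25 ≈ 0.4400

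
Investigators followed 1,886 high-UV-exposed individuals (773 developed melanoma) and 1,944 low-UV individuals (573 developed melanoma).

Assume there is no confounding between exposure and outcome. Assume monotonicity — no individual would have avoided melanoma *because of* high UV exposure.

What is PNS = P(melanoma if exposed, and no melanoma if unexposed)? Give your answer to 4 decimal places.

PNS ≈ 0.1151

p₁ = P(outcome | exposed) = 773/1886 = 0.40986
p₀ = P(outcome | unexposed) = 573/1944 = 0.29475
Under exogeneity and monotonicity, PNS = p₁ − p₀.
PNS = 0.40986 − 0.29475 = 0.11511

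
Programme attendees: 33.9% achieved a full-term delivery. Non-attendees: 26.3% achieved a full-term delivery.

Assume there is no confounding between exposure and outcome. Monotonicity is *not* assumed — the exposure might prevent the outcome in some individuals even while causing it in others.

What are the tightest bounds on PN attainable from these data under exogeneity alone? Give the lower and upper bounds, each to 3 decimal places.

0.224 ≤ PN ≤ 1.000

p₁ = 0.339, p₀ = 0.263.
Under exogeneity alone the bounds on PN are max{0,(p₁−p₀)/p₁} ≤ PN ≤ min{1,(1−p₀)/p₁}.
  lower = (p₁ − p₀)/p₁ = 0.076 / 0.339 ≈ 0.2242
  upper = min{1, (1 − p₀)/p₁} = 0.737 / 0.339 ≈ 2.1740 → capped at 1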